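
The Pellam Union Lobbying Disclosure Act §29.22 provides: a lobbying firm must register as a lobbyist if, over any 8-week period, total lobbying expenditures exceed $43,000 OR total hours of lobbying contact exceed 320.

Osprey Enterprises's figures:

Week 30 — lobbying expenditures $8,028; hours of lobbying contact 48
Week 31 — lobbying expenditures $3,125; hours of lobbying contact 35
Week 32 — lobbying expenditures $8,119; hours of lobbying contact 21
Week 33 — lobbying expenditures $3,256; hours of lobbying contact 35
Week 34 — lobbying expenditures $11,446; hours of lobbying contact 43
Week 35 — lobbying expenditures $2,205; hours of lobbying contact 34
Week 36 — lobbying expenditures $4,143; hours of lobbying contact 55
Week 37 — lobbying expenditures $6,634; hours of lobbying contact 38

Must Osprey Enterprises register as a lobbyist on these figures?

Yes

Total lobbying expenditures: $8,028 + $3,125 + $8,119 + $3,256 + $11,446 + $2,205 + $4,143 + $6,634 = $46,956 (> $43,000).
Total hours of lobbying contact: 48 + 35 + 21 + 35 + 43 + 34 + 55 + 38 = 309 (≤ 320).
The test is 'or': at least one threshold is exceeded.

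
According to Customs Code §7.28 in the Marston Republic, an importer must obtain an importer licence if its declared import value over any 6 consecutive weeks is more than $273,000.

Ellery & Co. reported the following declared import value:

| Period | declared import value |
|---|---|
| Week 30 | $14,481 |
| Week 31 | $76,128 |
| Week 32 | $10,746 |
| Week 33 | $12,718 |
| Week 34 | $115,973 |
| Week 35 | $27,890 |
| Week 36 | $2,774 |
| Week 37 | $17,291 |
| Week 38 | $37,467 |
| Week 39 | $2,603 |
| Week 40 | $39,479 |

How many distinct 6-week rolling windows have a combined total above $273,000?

0

Week 30–Week 35: $14,481 + $76,128 + $10,746 + $12,718 + $115,973 + $27,890 = $257,936 (under)
Week 31–Week 36: $76,128 + $10,746 + $12,718 + $115,973 + $27,890 + $2,774 = $246,229 (under)
Week 32–Week 37: $10,746 + $12,718 + $115,973 + $27,890 + $2,774 + $17,291 = $187,392 (under)
Week 33–Week 38: $12,718 + $115,973 + $27,890 + $2,774 + $17,291 + $37,467 = $214,113 (under)
Week 34–Week 39: $115,973 + $27,890 + $2,774 + $17,291 + $37,467 + $2,603 = $203,998 (under)
Week 35–Week 40: $27,890 + $2,774 + $17,291 + $37,467 + $2,603 + $39,479 = $127,504 (under)
0 windows exceed the threshold.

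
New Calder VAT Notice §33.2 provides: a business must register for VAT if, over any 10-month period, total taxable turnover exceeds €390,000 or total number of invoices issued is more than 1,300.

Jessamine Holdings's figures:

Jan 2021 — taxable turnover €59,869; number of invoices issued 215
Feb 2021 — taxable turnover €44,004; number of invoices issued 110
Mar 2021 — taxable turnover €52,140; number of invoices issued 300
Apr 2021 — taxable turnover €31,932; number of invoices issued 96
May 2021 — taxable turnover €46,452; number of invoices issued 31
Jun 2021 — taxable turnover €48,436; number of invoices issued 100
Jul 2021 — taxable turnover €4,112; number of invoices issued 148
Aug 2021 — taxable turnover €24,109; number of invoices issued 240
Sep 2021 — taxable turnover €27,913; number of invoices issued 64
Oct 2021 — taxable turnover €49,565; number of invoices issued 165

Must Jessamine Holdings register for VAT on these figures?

Yes

Total taxable turnover: €59,869 + €44,004 + €52,140 + €31,932 + €46,452 + €48,436 + €4,112 + €24,109 + €27,913 + €49,565 = €388,532 (≤ €390,000).
Total number of invoices issued: 215 + 110 + 300 + 96 + 31 + 100 + 148 + 240 + 64 + 165 = 1,469 (> 1,300).
The test is 'or': at least one threshold is exceeded.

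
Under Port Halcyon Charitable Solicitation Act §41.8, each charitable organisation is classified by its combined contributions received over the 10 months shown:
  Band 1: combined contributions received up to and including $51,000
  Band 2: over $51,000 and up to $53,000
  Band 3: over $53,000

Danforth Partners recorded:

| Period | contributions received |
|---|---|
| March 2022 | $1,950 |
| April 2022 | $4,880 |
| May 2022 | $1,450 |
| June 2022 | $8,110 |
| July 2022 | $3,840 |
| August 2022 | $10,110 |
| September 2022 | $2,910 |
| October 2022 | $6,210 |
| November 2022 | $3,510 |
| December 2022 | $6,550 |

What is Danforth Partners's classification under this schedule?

Band 1

Combined contributions received: $1,950 + $4,880 + $1,450 + $8,110 + $3,840 + $10,110 + $2,910 + $6,210 + $3,510 + $6,550 = $49,520.
$49,520 ≤ $51,000, so Band 1 applies.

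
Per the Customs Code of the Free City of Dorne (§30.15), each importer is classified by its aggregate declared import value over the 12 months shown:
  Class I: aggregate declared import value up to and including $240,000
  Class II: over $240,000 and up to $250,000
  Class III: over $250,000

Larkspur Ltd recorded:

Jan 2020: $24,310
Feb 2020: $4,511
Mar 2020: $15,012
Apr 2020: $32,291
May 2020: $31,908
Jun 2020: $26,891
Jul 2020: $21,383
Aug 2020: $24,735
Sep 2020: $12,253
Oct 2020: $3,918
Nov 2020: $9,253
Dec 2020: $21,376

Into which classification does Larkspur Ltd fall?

Aggregate declared import value: $24,310 + $4,511 + $15,012 + $32,291 + $31,908 + $26,891 + $21,383 + $24,735 + $12,253 + $3,918 + $9,253 + $21,376 = $227,841.
$227,841 ≤ $240,000, so Class I applies.

Class I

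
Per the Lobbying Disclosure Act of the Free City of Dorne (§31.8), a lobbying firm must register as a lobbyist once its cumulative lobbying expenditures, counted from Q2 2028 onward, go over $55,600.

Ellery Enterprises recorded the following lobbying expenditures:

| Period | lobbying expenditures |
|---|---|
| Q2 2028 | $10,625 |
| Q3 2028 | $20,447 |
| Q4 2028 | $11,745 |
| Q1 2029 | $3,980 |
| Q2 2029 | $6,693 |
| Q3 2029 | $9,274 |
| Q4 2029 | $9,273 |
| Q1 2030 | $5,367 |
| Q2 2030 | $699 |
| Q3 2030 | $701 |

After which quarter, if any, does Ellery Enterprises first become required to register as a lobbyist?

Q3 2029

Through Q2 2028: $10,625
Through Q3 2028: $31,072
Through Q4 2028: $42,817
Through Q1 2029: $46,797
Through Q2 2029: $53,490
Through Q3 2029: $62,764 ← exceeds threshold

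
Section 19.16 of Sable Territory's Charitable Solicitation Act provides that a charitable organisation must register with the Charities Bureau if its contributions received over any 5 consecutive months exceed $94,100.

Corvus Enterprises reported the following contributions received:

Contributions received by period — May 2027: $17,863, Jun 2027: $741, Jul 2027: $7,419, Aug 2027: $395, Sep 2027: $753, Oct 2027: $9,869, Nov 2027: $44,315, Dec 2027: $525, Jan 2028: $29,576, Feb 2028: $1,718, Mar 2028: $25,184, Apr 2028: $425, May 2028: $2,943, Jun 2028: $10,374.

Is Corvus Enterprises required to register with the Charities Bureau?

Yes

May 2027–Sep 2027: $17,863 + $741 + $7,419 + $395 + $753 = $27,171 (under)
Jun 2027–Oct 2027: $741 + $7,419 + $395 + $753 + $9,869 = $19,177 (under)
Jul 2027–Nov 2027: $7,419 + $395 + $753 + $9,869 + $44,315 = $62,751 (under)
Aug 2027–Dec 2027: $395 + $753 + $9,869 + $44,315 + $525 = $55,857 (under)
Sep 2027–Jan 2028: $753 + $9,869 + $44,315 + $525 + $29,576 = $85,038 (under)
Oct 2027–Feb 2028: $9,869 + $44,315 + $525 + $29,576 + $1,718 = $86,003 (under)
Nov 2027–Mar 2028: $44,315 + $525 + $29,576 + $1,718 + $25,184 = $101,318 (over)
Dec 2027–Apr 2028: $525 + $29,576 + $1,718 + $25,184 + $425 = $57,428 (under)
Jan 2028–May 2028: $29,576 + $1,718 + $25,184 + $425 + $2,943 = $59,846 (under)
Feb 2028–Jun 2028: $1,718 + $25,184 + $425 + $2,943 + $10,374 = $40,644 (under)
At least one window exceeds $94,100.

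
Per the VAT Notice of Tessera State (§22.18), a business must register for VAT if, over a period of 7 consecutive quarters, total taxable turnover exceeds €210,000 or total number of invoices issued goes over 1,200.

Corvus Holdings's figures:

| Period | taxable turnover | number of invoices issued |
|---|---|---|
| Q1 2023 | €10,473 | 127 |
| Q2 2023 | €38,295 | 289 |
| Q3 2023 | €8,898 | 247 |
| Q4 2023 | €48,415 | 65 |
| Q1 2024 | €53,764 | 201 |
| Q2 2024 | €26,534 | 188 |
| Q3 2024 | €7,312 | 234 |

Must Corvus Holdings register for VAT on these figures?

Total taxable turnover: €10,473 + €38,295 + €8,898 + €48,415 + €53,764 + €26,534 + €7,312 = €193,691 (≤ €210,000).
Total number of invoices issued: 127 + 289 + 247 + 65 + 201 + 188 + 234 = 1,351 (> 1,200).
The test is 'or': at least one threshold is exceeded.

Yes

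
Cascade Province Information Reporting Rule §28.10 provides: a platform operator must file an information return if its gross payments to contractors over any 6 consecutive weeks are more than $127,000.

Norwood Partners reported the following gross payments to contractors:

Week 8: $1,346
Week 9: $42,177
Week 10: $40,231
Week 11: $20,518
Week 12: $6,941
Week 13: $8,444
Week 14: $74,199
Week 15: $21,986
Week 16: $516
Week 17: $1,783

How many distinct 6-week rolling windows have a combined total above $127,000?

Week 8–Week 13: $1,346 + $42,177 + $40,231 + $20,518 + $6,941 + $8,444 = $119,657 (under)
Week 9–Week 14: $42,177 + $40,231 + $20,518 + $6,941 + $8,444 + $74,199 = $192,510 (over)
Week 10–Week 15: $40,231 + $20,518 + $6,941 + $8,444 + $74,199 + $21,986 = $172,319 (over)
Week 11–Week 16: $20,518 + $6,941 + $8,444 + $74,199 + $21,986 + $516 = $132,604 (over)
Week 12–Week 17: $6,941 + $8,444 + $74,199 + $21,986 + $516 + $1,783 = $113,869 (under)
3 windows exceed the threshold.

3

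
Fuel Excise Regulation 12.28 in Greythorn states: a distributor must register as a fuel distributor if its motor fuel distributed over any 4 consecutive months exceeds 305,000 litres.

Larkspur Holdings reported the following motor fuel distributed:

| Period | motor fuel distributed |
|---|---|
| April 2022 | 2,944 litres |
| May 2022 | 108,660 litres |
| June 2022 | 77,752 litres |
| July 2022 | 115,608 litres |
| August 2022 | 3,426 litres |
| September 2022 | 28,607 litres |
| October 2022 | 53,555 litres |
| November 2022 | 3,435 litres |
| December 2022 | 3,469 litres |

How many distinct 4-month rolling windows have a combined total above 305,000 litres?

April 2022–July 2022: 2,944 litres + 108,660 litres + 77,752 litres + 115,608 litres = 304,964 litres (under)
May 2022–August 2022: 108,660 litres + 77,752 litres + 115,608 litres + 3,426 litres = 305,446 litres (over)
June 2022–September 2022: 77,752 litres + 115,608 litres + 3,426 litres + 28,607 litres = 225,393 litres (under)
July 2022–October 2022: 115,608 litres + 3,426 litres + 28,607 litres + 53,555 litres = 201,196 litres (under)
August 2022–November 2022: 3,426 litres + 28,607 litres + 53,555 litres + 3,435 litres = 89,023 litres (under)
September 2022–December 2022: 28,607 litres + 53,555 litres + 3,435 litres + 3,469 litres = 89,066 litres (under)
1 window exceeds the threshold.

1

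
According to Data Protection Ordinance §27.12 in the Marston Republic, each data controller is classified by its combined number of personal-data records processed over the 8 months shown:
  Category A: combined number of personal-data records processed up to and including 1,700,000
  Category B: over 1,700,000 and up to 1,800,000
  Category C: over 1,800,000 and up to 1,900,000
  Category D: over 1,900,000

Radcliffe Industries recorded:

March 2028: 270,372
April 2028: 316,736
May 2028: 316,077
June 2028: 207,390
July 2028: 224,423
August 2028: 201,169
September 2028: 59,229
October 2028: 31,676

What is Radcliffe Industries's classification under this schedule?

Category A

Combined number of personal-data records processed: 270,372 + 316,736 + 316,077 + 207,390 + 224,423 + 201,169 + 59,229 + 31,676 = 1,627,072.
1,627,072 ≤ 1,700,000, so Category A applies.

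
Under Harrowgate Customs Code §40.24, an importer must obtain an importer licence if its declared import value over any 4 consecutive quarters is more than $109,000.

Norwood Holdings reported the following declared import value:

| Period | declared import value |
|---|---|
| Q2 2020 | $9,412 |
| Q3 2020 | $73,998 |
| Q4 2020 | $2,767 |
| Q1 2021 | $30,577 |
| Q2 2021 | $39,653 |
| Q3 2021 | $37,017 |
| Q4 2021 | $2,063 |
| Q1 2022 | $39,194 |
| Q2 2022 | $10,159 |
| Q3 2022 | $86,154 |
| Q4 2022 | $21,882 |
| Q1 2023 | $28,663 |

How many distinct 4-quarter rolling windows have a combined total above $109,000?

8

Q2 2020–Q1 2021: $9,412 + $73,998 + $2,767 + $30,577 = $116,754 (over)
Q3 2020–Q2 2021: $73,998 + $2,767 + $30,577 + $39,653 = $146,995 (over)
Q4 2020–Q3 2021: $2,767 + $30,577 + $39,653 + $37,017 = $110,014 (over)
Q1 2021–Q4 2021: $30,577 + $39,653 + $37,017 + $2,063 = $109,310 (over)
Q2 2021–Q1 2022: $39,653 + $37,017 + $2,063 + $39,194 = $117,927 (over)
Q3 2021–Q2 2022: $37,017 + $2,063 + $39,194 + $10,159 = $88,433 (under)
Q4 2021–Q3 2022: $2,063 + $39,194 + $10,159 + $86,154 = $137,570 (over)
Q1 2022–Q4 2022: $39,194 + $10,159 + $86,154 + $21,882 = $157,389 (over)
Q2 2022–Q1 2023: $10,159 + $86,154 + $21,882 + $28,663 = $146,858 (over)
8 windows exceed the threshold.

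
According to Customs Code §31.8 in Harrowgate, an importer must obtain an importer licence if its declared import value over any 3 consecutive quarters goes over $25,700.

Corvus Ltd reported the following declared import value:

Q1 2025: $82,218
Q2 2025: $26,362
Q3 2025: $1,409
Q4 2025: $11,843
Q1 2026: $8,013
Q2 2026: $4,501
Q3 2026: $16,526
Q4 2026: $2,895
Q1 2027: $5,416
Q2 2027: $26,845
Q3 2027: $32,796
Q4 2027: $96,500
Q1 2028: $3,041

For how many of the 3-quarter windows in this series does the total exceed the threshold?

7

Q1 2025–Q3 2025: $82,218 + $26,362 + $1,409 = $109,989 (over)
Q2 2025–Q4 2025: $26,362 + $1,409 + $11,843 = $39,614 (over)
Q3 2025–Q1 2026: $1,409 + $11,843 + $8,013 = $21,265 (under)
Q4 2025–Q2 2026: $11,843 + $8,013 + $4,501 = $24,357 (under)
Q1 2026–Q3 2026: $8,013 + $4,501 + $16,526 = $29,040 (over)
Q2 2026–Q4 2026: $4,501 + $16,526 + $2,895 = $23,922 (under)
Q3 2026–Q1 2027: $16,526 + $2,895 + $5,416 = $24,837 (under)
Q4 2026–Q2 2027: $2,895 + $5,416 + $26,845 = $35,156 (over)
Q1 2027–Q3 2027: $5,416 + $26,845 + $32,796 = $65,057 (over)
Q2 2027–Q4 2027: $26,845 + $32,796 + $96,500 = $156,141 (over)
Q3 2027–Q1 2028: $32,796 + $96,500 + $3,041 = $132,337 (over)
7 windows exceed the threshold.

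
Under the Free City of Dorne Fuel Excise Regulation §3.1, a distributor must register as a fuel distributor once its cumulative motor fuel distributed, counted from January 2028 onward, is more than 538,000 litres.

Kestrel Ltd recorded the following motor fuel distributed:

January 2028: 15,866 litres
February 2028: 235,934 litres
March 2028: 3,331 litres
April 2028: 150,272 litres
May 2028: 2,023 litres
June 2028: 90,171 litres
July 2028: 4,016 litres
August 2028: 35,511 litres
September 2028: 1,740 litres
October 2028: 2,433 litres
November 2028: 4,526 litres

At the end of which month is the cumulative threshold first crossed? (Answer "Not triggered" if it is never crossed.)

September 2028

Through January 2028: 15,866 litres
Through February 2028: 251,800 litres
Through March 2028: 255,131 litres
Through April 2028: 405,403 litres
Through May 2028: 407,426 litres
Through June 2028: 497,597 litres
Through July 2028: 501,613 litres
Through August 2028: 537,124 litres
Through September 2028: 538,864 litres ← exceeds threshold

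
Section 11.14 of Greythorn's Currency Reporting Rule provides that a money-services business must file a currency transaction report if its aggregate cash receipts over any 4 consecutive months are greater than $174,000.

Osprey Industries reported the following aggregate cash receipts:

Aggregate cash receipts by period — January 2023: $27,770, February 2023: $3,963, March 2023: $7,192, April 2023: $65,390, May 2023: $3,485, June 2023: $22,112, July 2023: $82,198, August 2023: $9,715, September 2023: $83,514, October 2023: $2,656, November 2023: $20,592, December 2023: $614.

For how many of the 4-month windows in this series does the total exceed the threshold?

2

January 2023–April 2023: $27,770 + $3,963 + $7,192 + $65,390 = $104,315 (under)
February 2023–May 2023: $3,963 + $7,192 + $65,390 + $3,485 = $80,030 (under)
March 2023–June 2023: $7,192 + $65,390 + $3,485 + $22,112 = $98,179 (under)
April 2023–July 2023: $65,390 + $3,485 + $22,112 + $82,198 = $173,185 (under)
May 2023–August 2023: $3,485 + $22,112 + $82,198 + $9,715 = $117,510 (under)
June 2023–September 2023: $22,112 + $82,198 + $9,715 + $83,514 = $197,539 (over)
July 2023–October 2023: $82,198 + $9,715 + $83,514 + $2,656 = $178,083 (over)
August 2023–November 2023: $9,715 + $83,514 + $2,656 + $20,592 = $116,477 (under)
September 2023–December 2023: $83,514 + $2,656 + $20,592 + $614 = $107,376 (under)
2 windows exceed the threshold.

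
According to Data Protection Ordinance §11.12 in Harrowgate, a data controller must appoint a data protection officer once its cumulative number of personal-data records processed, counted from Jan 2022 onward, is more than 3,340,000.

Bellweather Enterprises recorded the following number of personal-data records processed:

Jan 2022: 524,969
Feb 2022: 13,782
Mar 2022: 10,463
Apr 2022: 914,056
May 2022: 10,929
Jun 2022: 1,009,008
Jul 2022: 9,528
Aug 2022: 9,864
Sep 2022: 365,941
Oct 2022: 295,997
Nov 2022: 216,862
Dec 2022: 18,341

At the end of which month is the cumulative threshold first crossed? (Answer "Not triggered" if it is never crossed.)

Through Jan 2022: 524,969
Through Feb 2022: 538,751
Through Mar 2022: 549,214
Through Apr 2022: 1,463,270
Through May 2022: 1,474,199
Through Jun 2022: 2,483,207
Through Jul 2022: 2,492,735
Through Aug 2022: 2,502,599
Through Sep 2022: 2,868,540
Through Oct 2022: 3,164,537
Through Nov 2022: 3,381,399 ← exceeds threshold

Nov 2022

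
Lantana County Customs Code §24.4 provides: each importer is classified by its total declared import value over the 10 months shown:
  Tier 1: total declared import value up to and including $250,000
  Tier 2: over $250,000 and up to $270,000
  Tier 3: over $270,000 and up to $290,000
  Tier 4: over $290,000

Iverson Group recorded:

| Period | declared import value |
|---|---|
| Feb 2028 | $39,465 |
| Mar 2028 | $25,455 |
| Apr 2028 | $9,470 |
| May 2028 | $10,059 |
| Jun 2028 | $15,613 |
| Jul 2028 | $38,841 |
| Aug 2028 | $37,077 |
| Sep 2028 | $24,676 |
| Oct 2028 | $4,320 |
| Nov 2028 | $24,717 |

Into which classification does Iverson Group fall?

Tier 1

Total declared import value: $39,465 + $25,455 + $9,470 + $10,059 + $15,613 + $38,841 + $37,077 + $24,676 + $4,320 + $24,717 = $229,693.
$229,693 ≤ $250,000, so Tier 1 applies.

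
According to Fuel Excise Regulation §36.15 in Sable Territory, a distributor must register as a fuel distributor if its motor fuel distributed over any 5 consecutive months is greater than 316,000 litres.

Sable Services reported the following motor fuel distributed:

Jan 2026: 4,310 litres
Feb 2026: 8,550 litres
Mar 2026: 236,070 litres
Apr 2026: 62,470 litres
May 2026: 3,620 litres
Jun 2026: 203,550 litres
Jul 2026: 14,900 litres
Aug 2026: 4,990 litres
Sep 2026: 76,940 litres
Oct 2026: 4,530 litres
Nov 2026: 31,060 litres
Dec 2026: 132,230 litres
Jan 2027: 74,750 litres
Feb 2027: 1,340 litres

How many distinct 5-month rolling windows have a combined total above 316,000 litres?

3

Jan 2026–May 2026: 4,310 litres + 8,550 litres + 236,070 litres + 62,470 litres + 3,620 litres = 315,020 litres (under)
Feb 2026–Jun 2026: 8,550 litres + 236,070 litres + 62,470 litres + 3,620 litres + 203,550 litres = 514,260 litres (over)
Mar 2026–Jul 2026: 236,070 litres + 62,470 litres + 3,620 litres + 203,550 litres + 14,900 litres = 520,610 litres (over)
Apr 2026–Aug 2026: 62,470 litres + 3,620 litres + 203,550 litres + 14,900 litres + 4,990 litres = 289,530 litres (under)
May 2026–Sep 2026: 3,620 litres + 203,550 litres + 14,900 litres + 4,990 litres + 76,940 litres = 304,000 litres (under)
Jun 2026–Oct 2026: 203,550 litres + 14,900 litres + 4,990 litres + 76,940 litres + 4,530 litres = 304,910 litres (under)
Jul 2026–Nov 2026: 14,900 litres + 4,990 litres + 76,940 litres + 4,530 litres + 31,060 litres = 132,420 litres (under)
Aug 2026–Dec 2026: 4,990 litres + 76,940 litres + 4,530 litres + 31,060 litres + 132,230 litres = 249,750 litres (under)
Sep 2026–Jan 2027: 76,940 litres + 4,530 litres + 31,060 litres + 132,230 litres + 74,750 litres = 319,510 litres (over)
Oct 2026–Feb 2027: 4,530 litres + 31,060 litres + 132,230 litres + 74,750 litres + 1,340 litres = 243,910 litres (under)
3 windows exceed the threshold.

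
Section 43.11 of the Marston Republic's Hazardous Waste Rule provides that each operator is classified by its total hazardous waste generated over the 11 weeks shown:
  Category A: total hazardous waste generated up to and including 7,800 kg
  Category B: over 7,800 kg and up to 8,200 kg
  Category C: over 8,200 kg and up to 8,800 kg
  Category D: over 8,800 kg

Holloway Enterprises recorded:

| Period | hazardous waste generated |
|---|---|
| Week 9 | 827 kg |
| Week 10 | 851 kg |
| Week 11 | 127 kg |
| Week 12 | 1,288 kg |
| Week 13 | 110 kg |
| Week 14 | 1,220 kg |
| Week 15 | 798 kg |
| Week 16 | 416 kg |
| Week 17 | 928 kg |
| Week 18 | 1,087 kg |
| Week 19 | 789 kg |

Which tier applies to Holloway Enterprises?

Category C

Total hazardous waste generated: 827 kg + 851 kg + 127 kg + 1,288 kg + 110 kg + 1,220 kg + 798 kg + 416 kg + 928 kg + 1,087 kg + 789 kg = 8,441 kg.
8,200 kg < 8,441 kg ≤ 8,800 kg, so Category C applies.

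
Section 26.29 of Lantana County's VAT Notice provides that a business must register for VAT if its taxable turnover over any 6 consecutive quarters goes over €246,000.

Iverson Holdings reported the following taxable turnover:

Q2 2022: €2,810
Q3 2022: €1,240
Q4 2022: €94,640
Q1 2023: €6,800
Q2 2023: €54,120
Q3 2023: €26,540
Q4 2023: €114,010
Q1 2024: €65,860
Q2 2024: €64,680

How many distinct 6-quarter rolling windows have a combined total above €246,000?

3

Q2 2022–Q3 2023: €2,810 + €1,240 + €94,640 + €6,800 + €54,120 + €26,540 = €186,150 (under)
Q3 2022–Q4 2023: €1,240 + €94,640 + €6,800 + €54,120 + €26,540 + €114,010 = €297,350 (over)
Q4 2022–Q1 2024: €94,640 + €6,800 + €54,120 + €26,540 + €114,010 + €65,860 = €361,970 (over)
Q1 2023–Q2 2024: €6,800 + €54,120 + €26,540 + €114,010 + €65,860 + €64,680 = €332,010 (over)
3 windows exceed the threshold.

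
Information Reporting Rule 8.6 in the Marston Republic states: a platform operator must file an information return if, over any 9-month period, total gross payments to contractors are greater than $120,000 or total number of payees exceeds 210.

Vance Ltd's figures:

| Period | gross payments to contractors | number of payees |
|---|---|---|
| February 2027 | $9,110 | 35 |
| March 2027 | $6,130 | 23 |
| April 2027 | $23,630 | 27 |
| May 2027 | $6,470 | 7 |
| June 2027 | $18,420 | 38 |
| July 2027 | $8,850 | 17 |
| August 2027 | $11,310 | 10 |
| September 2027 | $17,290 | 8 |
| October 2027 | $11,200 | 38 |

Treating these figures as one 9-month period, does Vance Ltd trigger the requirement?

Total gross payments to contractors: $9,110 + $6,130 + $23,630 + $6,470 + $18,420 + $8,850 + $11,310 + $17,290 + $11,200 = $112,410 (≤ $120,000).
Total number of payees: 35 + 23 + 27 + 7 + 38 + 17 + 10 + 8 + 38 = 203 (≤ 210).
The test is 'or': neither threshold is exceeded.

No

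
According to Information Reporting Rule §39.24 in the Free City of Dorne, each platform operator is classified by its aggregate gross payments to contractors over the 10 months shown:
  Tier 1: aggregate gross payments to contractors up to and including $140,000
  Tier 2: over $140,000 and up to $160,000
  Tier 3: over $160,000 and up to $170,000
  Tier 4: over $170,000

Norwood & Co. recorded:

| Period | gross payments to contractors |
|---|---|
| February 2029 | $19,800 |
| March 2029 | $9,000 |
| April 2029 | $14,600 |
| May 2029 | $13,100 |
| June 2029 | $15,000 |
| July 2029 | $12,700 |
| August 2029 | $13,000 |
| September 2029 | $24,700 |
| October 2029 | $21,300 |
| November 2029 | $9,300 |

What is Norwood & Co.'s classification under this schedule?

Aggregate gross payments to contractors: $19,800 + $9,000 + $14,600 + $13,100 + $15,000 + $12,700 + $13,000 + $24,700 + $21,300 + $9,300 = $152,500.
$140,000 < $152,500 ≤ $160,000, so Tier 2 applies.

Tier 2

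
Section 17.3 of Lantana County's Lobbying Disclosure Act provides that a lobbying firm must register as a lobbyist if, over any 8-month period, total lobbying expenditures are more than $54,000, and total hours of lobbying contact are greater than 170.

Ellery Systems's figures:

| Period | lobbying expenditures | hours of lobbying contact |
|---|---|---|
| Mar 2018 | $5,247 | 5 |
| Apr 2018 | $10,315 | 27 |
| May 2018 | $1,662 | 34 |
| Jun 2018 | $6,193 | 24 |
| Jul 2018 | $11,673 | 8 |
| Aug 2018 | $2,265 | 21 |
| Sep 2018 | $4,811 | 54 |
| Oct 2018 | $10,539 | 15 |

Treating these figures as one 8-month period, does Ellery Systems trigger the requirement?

No

Total lobbying expenditures: $5,247 + $10,315 + $1,662 + $6,193 + $11,673 + $2,265 + $4,811 + $10,539 = $52,705 (≤ $54,000).
Total hours of lobbying contact: 5 + 27 + 34 + 24 + 8 + 21 + 54 + 15 = 188 (> 170).
The test is 'and': the rule requires both, and at least one is not exceeded.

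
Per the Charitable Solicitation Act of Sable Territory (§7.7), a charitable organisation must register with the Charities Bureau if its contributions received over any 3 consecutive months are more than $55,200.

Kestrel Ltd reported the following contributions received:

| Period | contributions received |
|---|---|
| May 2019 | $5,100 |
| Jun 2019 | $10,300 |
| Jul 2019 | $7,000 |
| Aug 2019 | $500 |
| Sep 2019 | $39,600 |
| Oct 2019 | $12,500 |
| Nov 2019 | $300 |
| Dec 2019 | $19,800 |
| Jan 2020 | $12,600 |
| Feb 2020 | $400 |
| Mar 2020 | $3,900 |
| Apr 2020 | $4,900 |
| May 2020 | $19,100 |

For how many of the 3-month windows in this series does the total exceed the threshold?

0

May 2019–Jul 2019: $5,100 + $10,300 + $7,000 = $22,400 (under)
Jun 2019–Aug 2019: $10,300 + $7,000 + $500 = $17,800 (under)
Jul 2019–Sep 2019: $7,000 + $500 + $39,600 = $47,100 (under)
Aug 2019–Oct 2019: $500 + $39,600 + $12,500 = $52,600 (under)
Sep 2019–Nov 2019: $39,600 + $12,500 + $300 = $52,400 (under)
Oct 2019–Dec 2019: $12,500 + $300 + $19,800 = $32,600 (under)
Nov 2019–Jan 2020: $300 + $19,800 + $12,600 = $32,700 (under)
Dec 2019–Feb 2020: $19,800 + $12,600 + $400 = $32,800 (under)
Jan 2020–Mar 2020: $12,600 + $400 + $3,900 = $16,900 (under)
Feb 2020–Apr 2020: $400 + $3,900 + $4,900 = $9,200 (under)
Mar 2020–May 2020: $3,900 + $4,900 + $19,100 = $27,900 (under)
0 windows exceed the threshold.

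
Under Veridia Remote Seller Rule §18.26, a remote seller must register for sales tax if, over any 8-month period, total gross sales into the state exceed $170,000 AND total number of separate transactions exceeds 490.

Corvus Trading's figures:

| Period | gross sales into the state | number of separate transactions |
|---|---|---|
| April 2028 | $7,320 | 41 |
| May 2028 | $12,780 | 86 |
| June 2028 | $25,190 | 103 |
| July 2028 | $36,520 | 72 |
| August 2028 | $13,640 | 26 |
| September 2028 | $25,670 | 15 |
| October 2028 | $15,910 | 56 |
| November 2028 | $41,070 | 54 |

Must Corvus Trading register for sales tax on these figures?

Total gross sales into the state: $7,320 + $12,780 + $25,190 + $36,520 + $13,640 + $25,670 + $15,910 + $41,070 = $178,100 (> $170,000).
Total number of separate transactions: 41 + 86 + 103 + 72 + 26 + 15 + 56 + 54 = 453 (≤ 490).
The test is 'and': the rule requires both, and at least one is not exceeded.

No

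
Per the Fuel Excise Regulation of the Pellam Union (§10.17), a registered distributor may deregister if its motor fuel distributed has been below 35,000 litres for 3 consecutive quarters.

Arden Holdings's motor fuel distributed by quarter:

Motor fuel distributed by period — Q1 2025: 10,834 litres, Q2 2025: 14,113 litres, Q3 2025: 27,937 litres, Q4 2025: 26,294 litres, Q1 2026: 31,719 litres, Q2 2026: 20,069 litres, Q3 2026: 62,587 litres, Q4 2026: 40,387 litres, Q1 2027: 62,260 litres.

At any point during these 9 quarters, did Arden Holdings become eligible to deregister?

Yes

Quarters below 35,000 litres: Q1 2025, Q2 2025, Q3 2025, Q4 2025, Q1 2026, Q2 2026.
Longest run of consecutive quarters below the threshold: 6.
6 ≥ 3, so Arden Holdings became eligible.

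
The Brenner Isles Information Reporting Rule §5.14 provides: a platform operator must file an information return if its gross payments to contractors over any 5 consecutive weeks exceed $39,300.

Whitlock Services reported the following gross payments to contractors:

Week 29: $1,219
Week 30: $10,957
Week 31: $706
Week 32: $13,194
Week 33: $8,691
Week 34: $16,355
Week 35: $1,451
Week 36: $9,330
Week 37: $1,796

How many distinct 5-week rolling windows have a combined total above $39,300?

Week 29–Week 33: $1,219 + $10,957 + $706 + $13,194 + $8,691 = $34,767 (under)
Week 30–Week 34: $10,957 + $706 + $13,194 + $8,691 + $16,355 = $49,903 (over)
Week 31–Week 35: $706 + $13,194 + $8,691 + $16,355 + $1,451 = $40,397 (over)
Week 32–Week 36: $13,194 + $8,691 + $16,355 + $1,451 + $9,330 = $49,021 (over)
Week 33–Week 37: $8,691 + $16,355 + $1,451 + $9,330 + $1,796 = $37,623 (under)
3 windows exceed the threshold.

3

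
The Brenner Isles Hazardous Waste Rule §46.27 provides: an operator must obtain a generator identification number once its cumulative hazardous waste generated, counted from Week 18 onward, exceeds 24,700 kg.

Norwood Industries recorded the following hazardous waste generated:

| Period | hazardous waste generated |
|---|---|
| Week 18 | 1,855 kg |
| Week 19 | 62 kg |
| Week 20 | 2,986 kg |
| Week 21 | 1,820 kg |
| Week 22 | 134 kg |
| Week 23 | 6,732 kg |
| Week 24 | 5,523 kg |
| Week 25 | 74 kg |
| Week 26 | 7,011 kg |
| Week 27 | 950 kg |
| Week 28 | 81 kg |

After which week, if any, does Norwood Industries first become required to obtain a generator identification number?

Week 26

Through Week 18: 1,855 kg
Through Week 19: 1,917 kg
Through Week 20: 4,903 kg
Through Week 21: 6,723 kg
Through Week 22: 6,857 kg
Through Week 23: 13,589 kg
Through Week 24: 19,112 kg
Through Week 25: 19,186 kg
Through Week 26: 26,197 kg ← exceeds threshold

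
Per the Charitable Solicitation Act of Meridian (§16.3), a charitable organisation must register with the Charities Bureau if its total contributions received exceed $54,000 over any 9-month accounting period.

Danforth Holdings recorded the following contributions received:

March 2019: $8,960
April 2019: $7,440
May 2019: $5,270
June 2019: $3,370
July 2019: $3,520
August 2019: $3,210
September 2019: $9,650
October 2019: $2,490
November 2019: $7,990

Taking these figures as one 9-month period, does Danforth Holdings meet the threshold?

No

Total contributions received: $8,960 + $7,440 + $5,270 + $3,370 + $3,520 + $3,210 + $9,650 + $2,490 + $7,990 = $51,900.
$51,900 ≤ $54,000, so the threshold is not exceeded.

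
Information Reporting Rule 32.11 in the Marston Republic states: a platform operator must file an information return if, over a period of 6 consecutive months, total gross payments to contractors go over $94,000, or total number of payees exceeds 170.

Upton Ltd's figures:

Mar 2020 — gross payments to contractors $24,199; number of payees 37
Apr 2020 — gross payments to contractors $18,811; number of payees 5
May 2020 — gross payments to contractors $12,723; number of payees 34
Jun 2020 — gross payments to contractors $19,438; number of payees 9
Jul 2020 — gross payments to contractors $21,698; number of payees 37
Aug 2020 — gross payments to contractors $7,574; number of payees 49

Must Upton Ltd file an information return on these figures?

Total gross payments to contractors: $24,199 + $18,811 + $12,723 + $19,438 + $21,698 + $7,574 = $104,443 (> $94,000).
Total number of payees: 37 + 5 + 34 + 9 + 37 + 49 = 171 (> 170).
The test is 'or': at least one threshold is exceeded.

Yes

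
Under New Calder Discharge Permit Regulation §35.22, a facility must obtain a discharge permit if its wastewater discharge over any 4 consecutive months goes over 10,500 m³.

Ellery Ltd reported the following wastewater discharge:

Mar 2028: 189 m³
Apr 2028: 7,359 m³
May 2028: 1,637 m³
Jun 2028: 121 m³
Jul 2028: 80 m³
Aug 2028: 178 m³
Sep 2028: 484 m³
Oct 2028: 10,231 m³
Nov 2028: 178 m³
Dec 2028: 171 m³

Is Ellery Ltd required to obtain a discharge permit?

Yes

Mar 2028–Jun 2028: 189 m³ + 7,359 m³ + 1,637 m³ + 121 m³ = 9,306 m³ (under)
Apr 2028–Jul 2028: 7,359 m³ + 1,637 m³ + 121 m³ + 80 m³ = 9,197 m³ (under)
May 2028–Aug 2028: 1,637 m³ + 121 m³ + 80 m³ + 178 m³ = 2,016 m³ (under)
Jun 2028–Sep 2028: 121 m³ + 80 m³ + 178 m³ + 484 m³ = 863 m³ (under)
Jul 2028–Oct 2028: 80 m³ + 178 m³ + 484 m³ + 10,231 m³ = 10,973 m³ (over)
Aug 2028–Nov 2028: 178 m³ + 484 m³ + 10,231 m³ + 178 m³ = 11,071 m³ (over)
Sep 2028–Dec 2028: 484 m³ + 10,231 m³ + 178 m³ + 171 m³ = 11,064 m³ (over)
At least one window exceeds 10,500 m³.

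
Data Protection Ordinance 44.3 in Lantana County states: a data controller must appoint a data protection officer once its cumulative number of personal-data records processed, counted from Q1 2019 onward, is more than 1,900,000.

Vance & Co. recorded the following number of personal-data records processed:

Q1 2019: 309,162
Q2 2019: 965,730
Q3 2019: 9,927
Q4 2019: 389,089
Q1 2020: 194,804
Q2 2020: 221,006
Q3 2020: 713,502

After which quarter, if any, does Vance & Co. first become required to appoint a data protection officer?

Through Q1 2019: 309,162
Through Q2 2019: 1,274,892
Through Q3 2019: 1,284,819
Through Q4 2019: 1,673,908
Through Q1 2020: 1,868,712
Through Q2 2020: 2,089,718 ← exceeds threshold

Q2 2020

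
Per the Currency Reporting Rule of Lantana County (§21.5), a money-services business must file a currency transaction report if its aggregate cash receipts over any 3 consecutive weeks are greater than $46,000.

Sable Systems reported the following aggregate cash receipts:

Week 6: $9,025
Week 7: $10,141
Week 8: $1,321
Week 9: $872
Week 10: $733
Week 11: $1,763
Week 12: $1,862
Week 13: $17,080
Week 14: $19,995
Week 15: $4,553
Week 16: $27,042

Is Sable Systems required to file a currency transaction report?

Yes

Week 6–Week 8: $9,025 + $10,141 + $1,321 = $20,487 (under)
Week 7–Week 9: $10,141 + $1,321 + $872 = $12,334 (under)
Week 8–Week 10: $1,321 + $872 + $733 = $2,926 (under)
Week 9–Week 11: $872 + $733 + $1,763 = $3,368 (under)
Week 10–Week 12: $733 + $1,763 + $1,862 = $4,358 (under)
Week 11–Week 13: $1,763 + $1,862 + $17,080 = $20,705 (under)
Week 12–Week 14: $1,862 + $17,080 + $19,995 = $38,937 (under)
Week 13–Week 15: $17,080 + $19,995 + $4,553 = $41,628 (under)
Week 14–Week 16: $19,995 + $4,553 + $27,042 = $51,590 (over)
At least one window exceeds $46,000.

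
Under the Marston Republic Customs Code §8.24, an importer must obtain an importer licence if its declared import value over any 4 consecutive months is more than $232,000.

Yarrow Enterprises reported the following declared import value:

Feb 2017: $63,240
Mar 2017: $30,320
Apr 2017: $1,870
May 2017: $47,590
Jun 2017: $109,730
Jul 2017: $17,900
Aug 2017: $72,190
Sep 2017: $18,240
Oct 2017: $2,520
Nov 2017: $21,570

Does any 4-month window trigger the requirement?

Yes

Feb 2017–May 2017: $63,240 + $30,320 + $1,870 + $47,590 = $143,020 (under)
Mar 2017–Jun 2017: $30,320 + $1,870 + $47,590 + $109,730 = $189,510 (under)
Apr 2017–Jul 2017: $1,870 + $47,590 + $109,730 + $17,900 = $177,090 (under)
May 2017–Aug 2017: $47,590 + $109,730 + $17,900 + $72,190 = $247,410 (over)
Jun 2017–Sep 2017: $109,730 + $17,900 + $72,190 + $18,240 = $218,060 (under)
Jul 2017–Oct 2017: $17,900 + $72,190 + $18,240 + $2,520 = $110,850 (under)
Aug 2017–Nov 2017: $72,190 + $18,240 + $2,520 + $21,570 = $114,520 (under)
At least one window exceeds $232,000.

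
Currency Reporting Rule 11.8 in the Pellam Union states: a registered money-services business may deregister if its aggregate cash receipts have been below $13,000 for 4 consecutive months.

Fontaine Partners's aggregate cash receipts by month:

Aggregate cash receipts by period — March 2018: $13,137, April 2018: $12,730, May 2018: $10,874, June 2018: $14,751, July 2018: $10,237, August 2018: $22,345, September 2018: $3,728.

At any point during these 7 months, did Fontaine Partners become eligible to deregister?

No

Months below $13,000: April 2018, May 2018, July 2018, September 2018.
Longest run of consecutive months below the threshold: 2.
2 < 4, so Fontaine Partners never became eligible.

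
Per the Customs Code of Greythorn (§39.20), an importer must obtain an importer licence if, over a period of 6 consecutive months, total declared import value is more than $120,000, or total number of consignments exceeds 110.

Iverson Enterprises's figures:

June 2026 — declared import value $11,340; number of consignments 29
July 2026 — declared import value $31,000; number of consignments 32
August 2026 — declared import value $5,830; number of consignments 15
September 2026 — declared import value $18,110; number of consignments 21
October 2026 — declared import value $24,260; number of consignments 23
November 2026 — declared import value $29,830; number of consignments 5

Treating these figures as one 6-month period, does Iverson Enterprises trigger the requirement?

Yes

Total declared import value: $11,340 + $31,000 + $5,830 + $18,110 + $24,260 + $29,830 = $120,370 (> $120,000).
Total number of consignments: 29 + 32 + 15 + 21 + 23 + 5 = 125 (> 110).
The test is 'or': at least one threshold is exceeded.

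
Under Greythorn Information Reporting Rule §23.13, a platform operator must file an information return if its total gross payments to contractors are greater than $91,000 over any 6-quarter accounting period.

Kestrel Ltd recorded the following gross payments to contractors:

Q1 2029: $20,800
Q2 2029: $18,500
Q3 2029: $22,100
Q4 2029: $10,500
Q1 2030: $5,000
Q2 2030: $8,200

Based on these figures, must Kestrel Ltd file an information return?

No

Total gross payments to contractors: $20,800 + $18,500 + $22,100 + $10,500 + $5,000 + $8,200 = $85,100.
$85,100 ≤ $91,000, so the threshold is not exceeded.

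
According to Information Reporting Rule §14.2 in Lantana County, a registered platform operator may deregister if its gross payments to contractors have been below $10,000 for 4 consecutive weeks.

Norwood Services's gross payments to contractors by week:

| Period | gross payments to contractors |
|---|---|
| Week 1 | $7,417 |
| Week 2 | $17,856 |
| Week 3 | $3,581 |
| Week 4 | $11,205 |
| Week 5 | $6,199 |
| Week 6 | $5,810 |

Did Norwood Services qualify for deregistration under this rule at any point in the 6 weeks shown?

No

Weeks below $10,000: Week 1, Week 3, Week 5, Week 6.
Longest run of consecutive weeks below the threshold: 2.
2 < 4, so Norwood Services never became eligible.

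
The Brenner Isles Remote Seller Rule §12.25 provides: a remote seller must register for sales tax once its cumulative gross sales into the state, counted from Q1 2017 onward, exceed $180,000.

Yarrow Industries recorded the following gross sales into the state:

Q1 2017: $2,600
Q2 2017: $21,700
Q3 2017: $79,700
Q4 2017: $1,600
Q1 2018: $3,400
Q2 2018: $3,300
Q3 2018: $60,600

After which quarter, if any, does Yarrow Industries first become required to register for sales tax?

Not triggered

Through Q1 2017: $2,600
Through Q2 2017: $24,300
Through Q3 2017: $104,000
Through Q4 2017: $105,600
Through Q1 2018: $109,000
Through Q2 2018: $112,300
Through Q3 2018: $172,900
Final cumulative total $172,900 ≤ $180,000; the threshold is never exceeded.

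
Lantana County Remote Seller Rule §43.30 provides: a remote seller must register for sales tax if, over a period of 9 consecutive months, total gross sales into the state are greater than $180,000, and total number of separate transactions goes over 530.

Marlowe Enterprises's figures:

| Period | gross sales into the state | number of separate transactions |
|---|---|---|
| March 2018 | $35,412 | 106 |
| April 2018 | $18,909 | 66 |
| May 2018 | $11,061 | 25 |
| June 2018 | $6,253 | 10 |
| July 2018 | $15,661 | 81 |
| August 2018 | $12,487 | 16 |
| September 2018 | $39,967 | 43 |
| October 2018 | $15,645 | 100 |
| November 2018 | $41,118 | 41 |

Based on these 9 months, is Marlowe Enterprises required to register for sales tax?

Total gross sales into the state: $35,412 + $18,909 + $11,061 + $6,253 + $15,661 + $12,487 + $39,967 + $15,645 + $41,118 = $196,513 (> $180,000).
Total number of separate transactions: 106 + 66 + 25 + 10 + 81 + 16 + 43 + 100 + 41 = 488 (≤ 530).
The test is 'and': the rule requires both, and at least one is not exceeded.

No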